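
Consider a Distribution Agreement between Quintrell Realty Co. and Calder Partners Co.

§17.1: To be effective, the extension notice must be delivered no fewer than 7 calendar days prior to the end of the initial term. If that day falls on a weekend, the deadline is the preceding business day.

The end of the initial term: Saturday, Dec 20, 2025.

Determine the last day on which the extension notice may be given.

Dec 12, 2025

Dec 20, 2025 minus 7 days is Dec 13, 2025. That is a Saturday, so the deadline moves back to Friday, Dec 12, 2025.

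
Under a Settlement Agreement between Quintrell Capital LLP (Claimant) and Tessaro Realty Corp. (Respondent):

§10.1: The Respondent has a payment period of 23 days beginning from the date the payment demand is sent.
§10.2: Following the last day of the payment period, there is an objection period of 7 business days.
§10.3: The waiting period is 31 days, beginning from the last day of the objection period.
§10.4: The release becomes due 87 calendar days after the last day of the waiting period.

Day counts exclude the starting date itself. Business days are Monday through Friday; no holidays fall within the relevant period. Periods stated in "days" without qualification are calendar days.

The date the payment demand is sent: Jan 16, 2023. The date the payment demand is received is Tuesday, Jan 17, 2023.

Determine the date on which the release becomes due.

The last day of the payment period: 23 calendar days after Jan 16, 2023 is Feb 8, 2023.
The last day of the objection period: 7 business days after Wednesday, Feb 8, 2023, skipping weekends — Feb 9, Feb 10, Feb 13, Feb 14, Feb 15, Feb 16, Feb 17 — lands on Friday, Feb 17, 2023.
The last day of the waiting period: 31 calendar days after Feb 17, 2023 is Mar 20, 2023.
The date on which the release becomes due: 87 calendar days after Mar 20, 2023 is Jun 15, 2023.

Jun 15, 2023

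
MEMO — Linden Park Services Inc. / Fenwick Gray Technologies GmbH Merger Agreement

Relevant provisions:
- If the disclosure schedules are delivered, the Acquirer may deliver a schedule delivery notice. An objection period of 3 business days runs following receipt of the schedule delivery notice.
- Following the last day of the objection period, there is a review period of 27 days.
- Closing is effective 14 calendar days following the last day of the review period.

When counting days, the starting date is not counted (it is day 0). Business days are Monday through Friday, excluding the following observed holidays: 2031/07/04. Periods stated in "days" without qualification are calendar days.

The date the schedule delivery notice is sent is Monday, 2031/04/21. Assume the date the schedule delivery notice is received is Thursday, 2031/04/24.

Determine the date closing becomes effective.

2031/06/09

The last day of the objection period: counting 3 business days from Thursday, 2031/04/24 (Apr 25, Apr 28, Apr 29, skipping weekends) reaches Tuesday, 2031/04/29.
The last day of the review period: 2031/04/29 + 27 days = 2031/05/26.
The date closing becomes effective: 14 calendar days after 2031/05/26 is 2031/06/09.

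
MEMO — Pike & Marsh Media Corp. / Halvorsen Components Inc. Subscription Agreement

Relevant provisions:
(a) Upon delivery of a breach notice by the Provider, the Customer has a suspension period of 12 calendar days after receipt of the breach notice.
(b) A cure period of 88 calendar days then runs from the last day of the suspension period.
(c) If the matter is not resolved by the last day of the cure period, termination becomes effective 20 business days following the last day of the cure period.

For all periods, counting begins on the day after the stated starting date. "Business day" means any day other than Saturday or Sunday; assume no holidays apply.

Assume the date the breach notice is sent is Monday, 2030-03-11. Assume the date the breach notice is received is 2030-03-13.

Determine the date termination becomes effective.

2030-07-19

Adding 12 calendar days to 2030-03-13 gives 2030-03-25, which is the last day of the suspension period.
The last day of the cure period: 88 calendar days after 2030-03-25 is 2030-06-21.
From Friday, 2030-06-21, 20 business days (Jun 24, Jun 25, Jun 26, Jun 27, …, Jul 17, Jul 18, Jul 19, skipping weekends) brings us to Friday, 2030-07-19, which is the date termination becomes effective.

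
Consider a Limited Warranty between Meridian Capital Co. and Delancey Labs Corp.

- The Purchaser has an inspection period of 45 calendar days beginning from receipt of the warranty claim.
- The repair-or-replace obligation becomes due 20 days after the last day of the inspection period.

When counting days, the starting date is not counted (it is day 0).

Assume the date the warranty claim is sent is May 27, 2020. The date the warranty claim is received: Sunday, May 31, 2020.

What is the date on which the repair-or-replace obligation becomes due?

Aug 4, 2020

The last day of the inspection period: 45 calendar days after May 31, 2020 is Jul 15, 2020.
The date on which the repair-or-replace obligation becomes due: 20 calendar days after Jul 15, 2020 is Aug 4, 2020.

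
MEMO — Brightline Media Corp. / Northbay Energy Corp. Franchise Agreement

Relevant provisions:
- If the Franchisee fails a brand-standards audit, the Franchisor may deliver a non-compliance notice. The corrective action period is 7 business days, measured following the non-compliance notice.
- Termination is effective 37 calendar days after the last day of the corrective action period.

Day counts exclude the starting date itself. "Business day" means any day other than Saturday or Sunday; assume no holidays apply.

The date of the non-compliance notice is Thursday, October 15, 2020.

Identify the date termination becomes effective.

The last day of the corrective action period: counting 7 business days from Thursday, October 15, 2020 (Oct 16, Oct 19, Oct 20, Oct 21, Oct 22, Oct 23, Oct 26, skipping weekends) reaches Monday, October 26, 2020.
Adding 37 calendar days to October 26, 2020 gives December 2, 2020, which is the date termination becomes effective.

December 2, 2020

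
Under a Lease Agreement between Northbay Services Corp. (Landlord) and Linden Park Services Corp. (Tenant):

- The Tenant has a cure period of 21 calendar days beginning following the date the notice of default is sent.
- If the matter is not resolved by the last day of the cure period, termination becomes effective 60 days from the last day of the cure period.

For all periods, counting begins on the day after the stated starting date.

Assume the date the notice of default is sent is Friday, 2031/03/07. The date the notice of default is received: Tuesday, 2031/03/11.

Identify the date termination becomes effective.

2031/05/27

The last day of the cure period: 2031/03/07 + 21 days = 2031/03/28.
The date termination becomes effective: 2031/03/28 + 60 days = 2031/05/27.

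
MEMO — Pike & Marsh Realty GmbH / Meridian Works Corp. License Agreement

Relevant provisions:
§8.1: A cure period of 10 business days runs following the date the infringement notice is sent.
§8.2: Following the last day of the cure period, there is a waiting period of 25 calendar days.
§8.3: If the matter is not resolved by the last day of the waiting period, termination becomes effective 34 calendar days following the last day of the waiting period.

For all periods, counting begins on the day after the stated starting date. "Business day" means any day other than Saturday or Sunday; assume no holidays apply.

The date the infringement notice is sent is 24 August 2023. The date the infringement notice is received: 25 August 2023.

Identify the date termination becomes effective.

From Thursday, 24 August 2023, 10 business days (Aug 25, Aug 28, Aug 29, Aug 30, Aug 31, Sep 1, Sep 4, Sep 5, Sep 6, Sep 7, skipping weekends) brings us to Thursday, 7 September 2023, which is the last day of the cure period.
Adding 25 calendar days to 7 September 2023 gives 2 October 2023, which is the last day of the waiting period.
The date termination becomes effective: 34 calendar days after 2 October 2023 is 5 November 2023.

5 November 2023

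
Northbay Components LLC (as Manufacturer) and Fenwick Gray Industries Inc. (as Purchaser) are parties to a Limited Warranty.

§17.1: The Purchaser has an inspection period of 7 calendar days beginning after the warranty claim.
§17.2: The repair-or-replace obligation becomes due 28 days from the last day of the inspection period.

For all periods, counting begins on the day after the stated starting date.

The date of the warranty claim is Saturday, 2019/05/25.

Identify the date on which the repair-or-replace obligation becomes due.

2019/06/29

The last day of the inspection period: 2019/05/25 + 7 days = 2019/06/01.
The date on which the repair-or-replace obligation becomes due: 28 calendar days after 2019/06/01 is 2019/06/29.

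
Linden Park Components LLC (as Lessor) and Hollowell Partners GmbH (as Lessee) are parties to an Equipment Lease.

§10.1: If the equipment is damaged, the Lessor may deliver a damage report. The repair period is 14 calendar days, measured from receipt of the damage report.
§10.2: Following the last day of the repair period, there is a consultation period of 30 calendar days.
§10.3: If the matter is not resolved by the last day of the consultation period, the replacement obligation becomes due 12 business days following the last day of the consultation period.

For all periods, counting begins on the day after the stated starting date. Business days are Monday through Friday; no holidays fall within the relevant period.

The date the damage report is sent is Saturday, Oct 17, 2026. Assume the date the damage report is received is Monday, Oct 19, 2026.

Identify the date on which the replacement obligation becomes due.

The last day of the repair period: Oct 19, 2026 + 14 days = Nov 2, 2026.
The last day of the consultation period: Nov 2, 2026 + 30 days = Dec 2, 2026.
From Wednesday, Dec 2, 2026, 12 business days (Dec 3, Dec 4, Dec 7, Dec 8, …, Dec 16, Dec 17, Dec 18, skipping weekends) brings us to Friday, Dec 18, 2026, which is the date on which the replacement obligation becomes due.

Dec 18, 2026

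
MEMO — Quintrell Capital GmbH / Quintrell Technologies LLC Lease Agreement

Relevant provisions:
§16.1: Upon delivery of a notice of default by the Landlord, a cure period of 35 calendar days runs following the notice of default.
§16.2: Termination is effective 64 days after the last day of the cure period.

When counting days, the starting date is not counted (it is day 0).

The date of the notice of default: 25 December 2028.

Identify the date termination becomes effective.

3 April 2029

The last day of the cure period: 35 calendar days after 25 December 2028 is 29 January 2029.
The date termination becomes effective: 29 January 2029 + 64 days = 3 April 2029.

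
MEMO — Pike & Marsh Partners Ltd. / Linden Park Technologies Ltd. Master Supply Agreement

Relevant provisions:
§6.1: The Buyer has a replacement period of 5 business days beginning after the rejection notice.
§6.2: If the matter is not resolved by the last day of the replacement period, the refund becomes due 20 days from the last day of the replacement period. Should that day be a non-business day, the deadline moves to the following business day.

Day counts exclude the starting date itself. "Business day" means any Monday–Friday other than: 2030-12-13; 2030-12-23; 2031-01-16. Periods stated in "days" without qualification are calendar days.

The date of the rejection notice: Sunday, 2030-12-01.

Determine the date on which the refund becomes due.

The last day of the replacement period: 5 business days after Sunday, 2030-12-01, skipping weekends — Dec 2, Dec 3, Dec 4, Dec 5, Dec 6 — lands on Friday, 2030-12-06.
The date on which the refund becomes due: 2030-12-06 + 20 days = 2030-12-26. 2030-12-26 is a Thursday and is not a listed holiday, so no roll-forward applies.

2030-12-26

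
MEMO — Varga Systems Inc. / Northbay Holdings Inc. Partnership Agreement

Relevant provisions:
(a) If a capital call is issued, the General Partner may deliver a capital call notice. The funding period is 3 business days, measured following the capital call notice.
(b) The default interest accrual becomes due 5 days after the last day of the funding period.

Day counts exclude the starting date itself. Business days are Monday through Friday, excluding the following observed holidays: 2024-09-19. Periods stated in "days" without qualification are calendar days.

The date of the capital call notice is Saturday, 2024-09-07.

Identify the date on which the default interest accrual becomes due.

From Saturday, 2024-09-07, 3 business days (Sep 9, Sep 10, Sep 11, skipping weekends) brings us to Wednesday, 2024-09-11, which is the last day of the funding period.
The date on which the default interest accrual becomes due: 5 calendar days after 2024-09-11 is 2024-09-16.

2024-09-16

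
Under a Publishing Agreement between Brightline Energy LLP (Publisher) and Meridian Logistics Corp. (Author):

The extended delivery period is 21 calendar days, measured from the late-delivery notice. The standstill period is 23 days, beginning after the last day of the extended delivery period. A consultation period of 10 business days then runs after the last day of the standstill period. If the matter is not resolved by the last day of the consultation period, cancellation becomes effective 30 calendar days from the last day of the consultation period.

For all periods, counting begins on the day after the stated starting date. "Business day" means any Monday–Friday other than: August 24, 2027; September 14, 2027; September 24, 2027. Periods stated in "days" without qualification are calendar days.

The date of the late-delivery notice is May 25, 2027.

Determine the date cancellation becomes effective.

The last day of the extended delivery period: 21 calendar days after May 25, 2027 is June 15, 2027.
The last day of the standstill period: June 15, 2027 + 23 days = July 8, 2027.
From Thursday, July 8, 2027, 10 business days (Jul 9, Jul 12, Jul 13, Jul 14, Jul 15, Jul 16, Jul 19, Jul 20, Jul 21, Jul 22, skipping weekends) brings us to Thursday, July 22, 2027, which is the last day of the consultation period.
Adding 30 calendar days to July 22, 2027 gives August 21, 2027, which is the date cancellation becomes effective.

August 21, 2027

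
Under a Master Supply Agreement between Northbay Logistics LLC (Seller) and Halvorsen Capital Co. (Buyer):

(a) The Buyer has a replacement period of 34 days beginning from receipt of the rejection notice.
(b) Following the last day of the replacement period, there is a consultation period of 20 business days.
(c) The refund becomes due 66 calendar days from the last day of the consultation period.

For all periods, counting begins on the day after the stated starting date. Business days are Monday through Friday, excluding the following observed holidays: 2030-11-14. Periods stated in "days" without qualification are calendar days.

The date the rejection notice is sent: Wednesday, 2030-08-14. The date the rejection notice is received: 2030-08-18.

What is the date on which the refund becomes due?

The last day of the replacement period: 34 calendar days after 2030-08-18 is 2030-09-21.
The last day of the consultation period: 20 business days after Saturday, 2030-09-21, skipping weekends — Sep 23, Sep 24, Sep 25, Sep 26, …, Oct 16, Oct 17, Oct 18 — lands on Friday, 2030-10-18.
The date on which the refund becomes due: 66 calendar days after 2030-10-18 is 2030-12-23.

2030-12-23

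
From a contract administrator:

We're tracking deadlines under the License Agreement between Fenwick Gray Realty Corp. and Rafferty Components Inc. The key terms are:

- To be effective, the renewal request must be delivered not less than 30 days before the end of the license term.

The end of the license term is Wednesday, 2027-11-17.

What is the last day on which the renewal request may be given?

2027-11-17 minus 30 days is 2027-10-18.

2027-10-18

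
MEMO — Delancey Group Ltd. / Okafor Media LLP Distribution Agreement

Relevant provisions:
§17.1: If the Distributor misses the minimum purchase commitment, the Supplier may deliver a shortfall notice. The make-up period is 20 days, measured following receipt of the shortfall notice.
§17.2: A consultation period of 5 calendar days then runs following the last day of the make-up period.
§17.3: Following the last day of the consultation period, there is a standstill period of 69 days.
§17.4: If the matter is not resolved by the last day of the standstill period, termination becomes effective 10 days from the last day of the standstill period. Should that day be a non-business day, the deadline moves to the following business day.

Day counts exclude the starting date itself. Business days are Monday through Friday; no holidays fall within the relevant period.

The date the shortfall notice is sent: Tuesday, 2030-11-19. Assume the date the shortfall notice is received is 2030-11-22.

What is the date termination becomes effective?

2031-03-06

The last day of the make-up period: 2030-11-22 + 20 days = 2030-12-12.
The last day of the consultation period: 2030-12-12 + 5 days = 2030-12-17.
The last day of the standstill period: 2030-12-17 + 69 days = 2031-02-24.
The date termination becomes effective: 10 calendar days after 2031-02-24 is 2031-03-06. 2031-03-06 is a Thursday, so no roll-forward applies.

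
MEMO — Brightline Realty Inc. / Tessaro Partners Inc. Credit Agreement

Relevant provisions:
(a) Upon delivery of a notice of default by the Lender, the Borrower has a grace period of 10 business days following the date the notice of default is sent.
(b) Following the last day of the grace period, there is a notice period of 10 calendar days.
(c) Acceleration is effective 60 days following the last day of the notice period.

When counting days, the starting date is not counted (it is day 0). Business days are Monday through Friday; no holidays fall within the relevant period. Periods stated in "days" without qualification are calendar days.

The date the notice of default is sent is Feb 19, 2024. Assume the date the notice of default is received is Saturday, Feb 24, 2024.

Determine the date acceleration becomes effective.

From Monday, Feb 19, 2024, 10 business days (Feb 20, Feb 21, Feb 22, Feb 23, Feb 26, Feb 27, Feb 28, Feb 29, Mar 1, Mar 4, skipping weekends) brings us to Monday, Mar 4, 2024, which is the last day of the grace period.
The last day of the notice period: Mar 4, 2024 + 10 days = Mar 14, 2024.
Adding 60 calendar days to Mar 14, 2024 gives May 13, 2024, which is the date acceleration becomes effective.

May 13, 2024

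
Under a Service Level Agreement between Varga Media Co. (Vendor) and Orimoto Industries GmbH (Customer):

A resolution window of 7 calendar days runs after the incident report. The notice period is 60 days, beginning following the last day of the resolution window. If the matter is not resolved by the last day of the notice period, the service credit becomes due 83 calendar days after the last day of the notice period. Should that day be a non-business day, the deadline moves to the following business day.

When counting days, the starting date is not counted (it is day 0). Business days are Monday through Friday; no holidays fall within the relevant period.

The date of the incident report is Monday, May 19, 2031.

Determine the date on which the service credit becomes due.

The last day of the resolution window: 7 calendar days after May 19, 2031 is May 26, 2031.
The last day of the notice period: May 26, 2031 + 60 days = Jul 25, 2031.
The date on which the service credit becomes due: 83 calendar days after Jul 25, 2031 is Oct 16, 2031. Oct 16, 2031 is a Thursday, so no roll-forward applies.

Oct 16, 2031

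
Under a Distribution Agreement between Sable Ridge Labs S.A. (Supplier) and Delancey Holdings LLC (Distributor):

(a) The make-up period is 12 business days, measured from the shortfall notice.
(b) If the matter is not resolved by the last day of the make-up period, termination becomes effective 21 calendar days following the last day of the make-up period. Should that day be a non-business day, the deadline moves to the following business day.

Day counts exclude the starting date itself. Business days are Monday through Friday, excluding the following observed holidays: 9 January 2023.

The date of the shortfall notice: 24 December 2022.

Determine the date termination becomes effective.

The last day of the make-up period: counting 12 business days from Saturday, 24 December 2022 (Dec 26, Dec 27, Dec 28, Dec 29, …, Jan 6, Jan 10, Jan 11, skipping weekends and the listed holiday on Jan 9) reaches Wednesday, 11 January 2023.
Adding 21 calendar days to 11 January 2023 gives 1 February 2023, which is the date termination becomes effective. 1 February 2023 is a Wednesday and is not a listed holiday, so no roll-forward applies.

1 February 2023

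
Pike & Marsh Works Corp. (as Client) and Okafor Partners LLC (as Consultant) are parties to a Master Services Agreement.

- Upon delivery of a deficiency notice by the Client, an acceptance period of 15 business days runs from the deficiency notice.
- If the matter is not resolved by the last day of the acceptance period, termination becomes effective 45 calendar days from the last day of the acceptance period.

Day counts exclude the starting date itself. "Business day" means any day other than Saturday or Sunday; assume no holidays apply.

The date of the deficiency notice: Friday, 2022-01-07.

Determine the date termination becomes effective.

From Friday, 2022-01-07, 15 business days (Jan 10, Jan 11, Jan 12, Jan 13, …, Jan 26, Jan 27, Jan 28, skipping weekends) brings us to Friday, 2022-01-28, which is the last day of the acceptance period.
The date termination becomes effective: 2022-01-28 + 45 days = 2022-03-14.

2022-03-14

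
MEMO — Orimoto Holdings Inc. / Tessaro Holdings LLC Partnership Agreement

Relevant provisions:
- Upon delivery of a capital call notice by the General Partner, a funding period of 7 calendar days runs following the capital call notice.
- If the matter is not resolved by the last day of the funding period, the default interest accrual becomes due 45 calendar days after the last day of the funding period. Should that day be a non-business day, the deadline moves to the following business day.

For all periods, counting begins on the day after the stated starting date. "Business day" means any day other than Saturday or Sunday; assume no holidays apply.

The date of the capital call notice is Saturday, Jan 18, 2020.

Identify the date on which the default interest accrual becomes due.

The last day of the funding period: 7 calendar days after Jan 18, 2020 is Jan 25, 2020.
The date on which the default interest accrual becomes due: 45 calendar days after Jan 25, 2020 is Mar 10, 2020. Mar 10, 2020 is a Tuesday, so no roll-forward applies.

Mar 10, 2020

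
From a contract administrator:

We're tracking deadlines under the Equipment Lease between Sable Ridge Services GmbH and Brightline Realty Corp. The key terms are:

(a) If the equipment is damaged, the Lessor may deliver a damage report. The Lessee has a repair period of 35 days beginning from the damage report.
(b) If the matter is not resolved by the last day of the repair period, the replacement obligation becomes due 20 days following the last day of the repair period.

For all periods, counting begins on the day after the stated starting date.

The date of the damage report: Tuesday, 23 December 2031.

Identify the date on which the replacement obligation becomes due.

16 February 2032

Adding 35 calendar days to 23 December 2031 gives 27 January 2032, which is the last day of the repair period.
The date on which the replacement obligation becomes due: 27 January 2032 + 20 days = 16 February 2032.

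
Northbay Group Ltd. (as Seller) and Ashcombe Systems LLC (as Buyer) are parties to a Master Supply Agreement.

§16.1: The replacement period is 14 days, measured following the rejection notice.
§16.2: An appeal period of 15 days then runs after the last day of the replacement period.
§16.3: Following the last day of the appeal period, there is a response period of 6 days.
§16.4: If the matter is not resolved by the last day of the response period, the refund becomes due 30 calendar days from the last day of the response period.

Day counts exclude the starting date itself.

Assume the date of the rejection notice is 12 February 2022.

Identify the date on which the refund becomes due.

The last day of the replacement period: 12 February 2022 + 14 days = 26 February 2022.
Adding 15 calendar days to 26 February 2022 gives 13 March 2022, which is the last day of the appeal period.
The last day of the response period: 6 calendar days after 13 March 2022 is 19 March 2022.
The date on which the refund becomes due: 19 March 2022 + 30 days = 18 April 2022.

18 April 2022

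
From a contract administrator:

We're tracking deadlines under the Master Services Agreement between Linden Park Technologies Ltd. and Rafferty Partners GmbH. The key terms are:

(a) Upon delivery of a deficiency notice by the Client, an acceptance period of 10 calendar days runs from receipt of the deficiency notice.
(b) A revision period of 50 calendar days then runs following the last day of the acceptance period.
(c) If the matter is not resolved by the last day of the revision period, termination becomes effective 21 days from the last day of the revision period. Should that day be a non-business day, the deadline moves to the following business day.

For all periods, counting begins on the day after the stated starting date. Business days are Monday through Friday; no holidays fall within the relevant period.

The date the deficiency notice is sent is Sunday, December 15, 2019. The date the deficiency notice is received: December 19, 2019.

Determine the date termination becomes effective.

March 9, 2020

The last day of the acceptance period: December 19, 2019 + 10 days = December 29, 2019.
Adding 50 calendar days to December 29, 2019 gives February 17, 2020, which is the last day of the revision period.
The date termination becomes effective: 21 calendar days after February 17, 2020 is March 9, 2020. March 9, 2020 is a Monday, so no roll-forward applies.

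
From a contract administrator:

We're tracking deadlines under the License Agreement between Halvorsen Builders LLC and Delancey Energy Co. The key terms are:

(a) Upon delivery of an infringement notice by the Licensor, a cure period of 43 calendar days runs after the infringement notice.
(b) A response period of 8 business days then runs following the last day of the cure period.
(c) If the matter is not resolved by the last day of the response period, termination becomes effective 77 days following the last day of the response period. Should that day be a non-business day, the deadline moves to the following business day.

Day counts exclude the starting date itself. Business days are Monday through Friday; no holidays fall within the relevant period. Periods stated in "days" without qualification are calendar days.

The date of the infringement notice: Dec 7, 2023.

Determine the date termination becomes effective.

Adding 43 calendar days to Dec 7, 2023 gives Jan 19, 2024, which is the last day of the cure period.
The last day of the response period: 8 business days after Friday, Jan 19, 2024, skipping weekends — Jan 22, Jan 23, Jan 24, Jan 25, Jan 26, Jan 29, Jan 30, Jan 31 — lands on Wednesday, Jan 31, 2024.
The date termination becomes effective: 77 calendar days after Jan 31, 2024 is Apr 17, 2024. Apr 17, 2024 is a Wednesday, so no roll-forward applies.

Apr 17, 2024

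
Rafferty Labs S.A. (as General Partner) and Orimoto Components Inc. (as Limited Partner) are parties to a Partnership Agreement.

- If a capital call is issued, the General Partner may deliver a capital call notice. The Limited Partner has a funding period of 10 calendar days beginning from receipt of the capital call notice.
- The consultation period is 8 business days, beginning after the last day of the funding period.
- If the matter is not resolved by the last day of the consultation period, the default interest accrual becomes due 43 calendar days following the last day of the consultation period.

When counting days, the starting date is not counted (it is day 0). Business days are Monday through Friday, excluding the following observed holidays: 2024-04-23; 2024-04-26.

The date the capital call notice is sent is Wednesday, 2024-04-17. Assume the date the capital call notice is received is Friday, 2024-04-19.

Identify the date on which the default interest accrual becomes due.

2024-06-21

The last day of the funding period: 10 calendar days after 2024-04-19 is 2024-04-29.
The last day of the consultation period: counting 8 business days from Monday, 2024-04-29 (Apr 30, May 1, May 2, May 3, May 6, May 7, May 8, May 9, skipping weekends) reaches Thursday, 2024-05-09.
The date on which the default interest accrual becomes due: 43 calendar days after 2024-05-09 is 2024-06-21.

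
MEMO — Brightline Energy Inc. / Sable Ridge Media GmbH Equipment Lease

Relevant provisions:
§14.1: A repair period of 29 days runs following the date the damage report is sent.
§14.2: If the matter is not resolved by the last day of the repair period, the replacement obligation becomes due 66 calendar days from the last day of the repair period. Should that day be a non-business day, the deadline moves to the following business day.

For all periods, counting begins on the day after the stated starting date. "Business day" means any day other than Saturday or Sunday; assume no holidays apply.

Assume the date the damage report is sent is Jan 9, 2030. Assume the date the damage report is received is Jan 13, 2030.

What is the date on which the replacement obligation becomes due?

The last day of the repair period: Jan 9, 2030 + 29 days = Feb 7, 2030.
The date on which the replacement obligation becomes due: 66 calendar days after Feb 7, 2030 is Apr 14, 2030. That falls on a Sunday, so it rolls to the next business day, Monday, Apr 15, 2030.

Apr 15, 2030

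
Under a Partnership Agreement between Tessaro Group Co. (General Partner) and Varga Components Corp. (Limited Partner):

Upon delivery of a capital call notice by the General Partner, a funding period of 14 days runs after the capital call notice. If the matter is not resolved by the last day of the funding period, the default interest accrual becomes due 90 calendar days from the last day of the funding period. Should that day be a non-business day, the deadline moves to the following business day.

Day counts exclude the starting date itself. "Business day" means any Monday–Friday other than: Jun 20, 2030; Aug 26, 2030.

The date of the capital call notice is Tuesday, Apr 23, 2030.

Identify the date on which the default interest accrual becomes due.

The last day of the funding period: Apr 23, 2030 + 14 days = May 7, 2030.
The date on which the default interest accrual becomes due: May 7, 2030 + 90 days = Aug 5, 2030. Aug 5, 2030 is a Monday and is not a listed holiday, so no roll-forward applies.

Aug 5, 2030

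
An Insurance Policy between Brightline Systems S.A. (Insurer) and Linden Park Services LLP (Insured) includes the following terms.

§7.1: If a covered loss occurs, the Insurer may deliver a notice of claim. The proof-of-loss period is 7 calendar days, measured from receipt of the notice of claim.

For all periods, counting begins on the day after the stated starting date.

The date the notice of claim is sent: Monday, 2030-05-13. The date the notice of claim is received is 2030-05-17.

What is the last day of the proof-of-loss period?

The last day of the proof-of-loss period: 7 calendar days after 2030-05-17 is 2030-05-24.

2030-05-24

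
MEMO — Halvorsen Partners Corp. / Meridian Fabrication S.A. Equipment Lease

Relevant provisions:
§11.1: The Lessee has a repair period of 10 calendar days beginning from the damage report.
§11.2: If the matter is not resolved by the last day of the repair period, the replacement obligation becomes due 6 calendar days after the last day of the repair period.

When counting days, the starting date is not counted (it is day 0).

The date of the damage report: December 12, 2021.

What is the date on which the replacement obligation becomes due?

December 28, 2021

The last day of the repair period: 10 calendar days after December 12, 2021 is December 22, 2021.
Adding 6 calendar days to December 22, 2021 gives December 28, 2021, which is the date on which the replacement obligation becomes due.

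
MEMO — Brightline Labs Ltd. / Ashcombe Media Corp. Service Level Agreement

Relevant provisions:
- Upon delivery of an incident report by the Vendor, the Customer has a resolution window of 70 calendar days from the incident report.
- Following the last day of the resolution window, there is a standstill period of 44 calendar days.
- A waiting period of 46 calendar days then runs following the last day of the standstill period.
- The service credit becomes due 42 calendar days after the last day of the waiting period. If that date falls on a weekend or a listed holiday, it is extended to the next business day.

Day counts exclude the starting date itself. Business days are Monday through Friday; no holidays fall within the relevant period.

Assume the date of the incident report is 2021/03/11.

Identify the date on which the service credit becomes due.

The last day of the resolution window: 70 calendar days after 2021/03/11 is 2021/05/20.
The last day of the standstill period: 44 calendar days after 2021/05/20 is 2021/07/03.
The last day of the waiting period: 2021/07/03 + 46 days = 2021/08/18.
Adding 42 calendar days to 2021/08/18 gives 2021/09/29, which is the date on which the service credit becomes due. 2021/09/29 is a Wednesday, so no roll-forward applies.

2021/09/29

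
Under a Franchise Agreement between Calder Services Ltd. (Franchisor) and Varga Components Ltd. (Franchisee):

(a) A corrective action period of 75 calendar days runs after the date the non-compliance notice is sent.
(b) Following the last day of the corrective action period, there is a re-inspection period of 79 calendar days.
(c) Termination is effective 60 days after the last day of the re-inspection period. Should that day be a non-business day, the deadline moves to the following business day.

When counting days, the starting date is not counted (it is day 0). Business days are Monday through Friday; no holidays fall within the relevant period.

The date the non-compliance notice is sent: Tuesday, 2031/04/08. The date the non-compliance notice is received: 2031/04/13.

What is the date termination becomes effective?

The last day of the corrective action period: 2031/04/08 + 75 days = 2031/06/22.
The last day of the re-inspection period: 79 calendar days after 2031/06/22 is 2031/09/09.
The date termination becomes effective: 2031/09/09 + 60 days = 2031/11/08. That falls on a Saturday, so it rolls to the next business day, Monday, 2031/11/10.

2031/11/10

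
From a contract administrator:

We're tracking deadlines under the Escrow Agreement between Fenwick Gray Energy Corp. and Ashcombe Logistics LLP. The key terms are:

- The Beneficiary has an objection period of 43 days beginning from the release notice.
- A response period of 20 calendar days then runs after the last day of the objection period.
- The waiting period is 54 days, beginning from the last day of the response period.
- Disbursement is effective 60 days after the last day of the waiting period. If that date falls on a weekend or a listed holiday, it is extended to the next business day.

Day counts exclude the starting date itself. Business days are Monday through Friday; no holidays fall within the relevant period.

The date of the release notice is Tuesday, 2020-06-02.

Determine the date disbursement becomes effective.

The last day of the objection period: 43 calendar days after 2020-06-02 is 2020-07-15.
The last day of the response period: 2020-07-15 + 20 days = 2020-08-04.
The last day of the waiting period: 54 calendar days after 2020-08-04 is 2020-09-27.
The date disbursement becomes effective: 60 calendar days after 2020-09-27 is 2020-11-26. 2020-11-26 is a Thursday, so no roll-forward applies.

2020-11-26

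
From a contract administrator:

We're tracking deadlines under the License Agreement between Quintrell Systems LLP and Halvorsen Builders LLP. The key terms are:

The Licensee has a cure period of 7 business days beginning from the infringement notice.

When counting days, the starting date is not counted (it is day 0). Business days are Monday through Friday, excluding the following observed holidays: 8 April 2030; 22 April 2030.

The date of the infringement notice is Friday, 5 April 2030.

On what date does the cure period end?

17 April 2030

The last day of the cure period: counting 7 business days from Friday, 5 April 2030 (Apr 9, Apr 10, Apr 11, Apr 12, Apr 15, Apr 16, Apr 17, skipping weekends and the listed holiday on Apr 8) reaches Wednesday, 17 April 2030.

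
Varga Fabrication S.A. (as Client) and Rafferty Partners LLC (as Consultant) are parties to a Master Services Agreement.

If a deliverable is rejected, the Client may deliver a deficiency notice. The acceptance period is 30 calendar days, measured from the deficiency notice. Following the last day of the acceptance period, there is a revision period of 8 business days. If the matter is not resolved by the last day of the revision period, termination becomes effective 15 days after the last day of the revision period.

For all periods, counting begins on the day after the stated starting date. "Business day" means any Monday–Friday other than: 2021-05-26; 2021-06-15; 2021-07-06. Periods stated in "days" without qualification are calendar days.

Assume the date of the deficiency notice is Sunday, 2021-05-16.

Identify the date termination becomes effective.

2021-07-10

The last day of the acceptance period: 30 calendar days after 2021-05-16 is 2021-06-15.
The last day of the revision period: 8 business days after Tuesday, 2021-06-15, skipping weekends — Jun 16, Jun 17, Jun 18, Jun 21, Jun 22, Jun 23, Jun 24, Jun 25 — lands on Friday, 2021-06-25.
The date termination becomes effective: 2021-06-25 + 15 days = 2021-07-10.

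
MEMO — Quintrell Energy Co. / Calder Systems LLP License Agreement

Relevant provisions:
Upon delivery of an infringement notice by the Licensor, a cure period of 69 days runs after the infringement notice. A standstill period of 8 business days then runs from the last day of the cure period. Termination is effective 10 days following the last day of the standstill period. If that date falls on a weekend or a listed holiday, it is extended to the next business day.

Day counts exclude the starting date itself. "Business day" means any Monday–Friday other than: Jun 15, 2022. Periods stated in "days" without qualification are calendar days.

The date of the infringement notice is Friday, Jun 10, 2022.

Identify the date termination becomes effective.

Sep 9, 2022

Adding 69 calendar days to Jun 10, 2022 gives Aug 18, 2022, which is the last day of the cure period.
The last day of the standstill period: 8 business days after Thursday, Aug 18, 2022, skipping weekends — Aug 19, Aug 22, Aug 23, Aug 24, Aug 25, Aug 26, Aug 29, Aug 30 — lands on Tuesday, Aug 30, 2022.
The date termination becomes effective: 10 calendar days after Aug 30, 2022 is Sep 9, 2022. Sep 9, 2022 is a Friday and is not a listed holiday, so no roll-forward applies.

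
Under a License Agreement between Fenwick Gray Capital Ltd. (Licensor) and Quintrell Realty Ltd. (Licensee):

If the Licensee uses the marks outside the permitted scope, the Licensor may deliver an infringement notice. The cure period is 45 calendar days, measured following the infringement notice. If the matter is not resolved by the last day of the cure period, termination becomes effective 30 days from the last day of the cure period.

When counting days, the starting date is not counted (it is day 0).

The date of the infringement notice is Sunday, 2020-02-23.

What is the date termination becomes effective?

2020-05-08

The last day of the cure period: 45 calendar days after 2020-02-23 is 2020-04-08.
Adding 30 calendar days to 2020-04-08 gives 2020-05-08, which is the date termination becomes effective.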